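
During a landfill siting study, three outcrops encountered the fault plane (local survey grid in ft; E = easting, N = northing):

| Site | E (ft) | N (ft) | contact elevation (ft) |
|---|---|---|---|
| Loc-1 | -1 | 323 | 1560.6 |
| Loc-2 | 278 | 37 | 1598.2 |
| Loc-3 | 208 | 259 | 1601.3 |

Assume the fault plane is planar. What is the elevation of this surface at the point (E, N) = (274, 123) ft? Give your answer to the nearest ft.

1604 ft

Two edge vectors: Loc-1→Loc-2 = (279, -286, 37.6), Loc-1→Loc-3 = (209, -64, 40.7).
Normal n = (Loc-1→Loc-2) × (Loc-1→Loc-3) = (-9233.8, -3496.9, 41918).
So ∂z/∂E = −n_x/n_z = 0.22028 and ∂z/∂N = −n_y/n_z = 0.08342.
Intercept c from Loc-1: 1560.6 + 0.22 − 26.95 = 1533.87.
At (274, 123): z = 60.4 + 10.3 + 1533.87 = 1604.5 ft.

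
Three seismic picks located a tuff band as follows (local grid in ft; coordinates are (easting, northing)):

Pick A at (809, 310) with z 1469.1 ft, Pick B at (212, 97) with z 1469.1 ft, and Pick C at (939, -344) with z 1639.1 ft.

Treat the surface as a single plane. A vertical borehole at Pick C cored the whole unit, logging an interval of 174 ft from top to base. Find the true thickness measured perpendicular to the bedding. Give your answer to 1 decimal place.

Let the plane be z = a·E + b·N + c.
Pick B−Pick A: −597a − 213b = 0;  Pick C−Pick A: 130a − 654b = 170.
Solving gives a = 0.08660, b = −0.24272.
|∇z| = √(a²+b²) = 0.25771, so dip δ = arctan(0.25771) = 14.45°.
True thickness = vertical thickness × cos δ = 174 × cos 14.45° = 168.5 ft.

168.5 ft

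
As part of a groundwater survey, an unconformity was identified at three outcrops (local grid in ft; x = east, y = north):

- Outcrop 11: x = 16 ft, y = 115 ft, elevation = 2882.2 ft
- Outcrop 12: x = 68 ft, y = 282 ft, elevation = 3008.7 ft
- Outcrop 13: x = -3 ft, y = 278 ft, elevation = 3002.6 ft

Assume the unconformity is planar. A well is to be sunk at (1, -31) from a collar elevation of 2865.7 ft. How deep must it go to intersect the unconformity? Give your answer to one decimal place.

Two edge vectors: Outcrop 11→Outcrop 12 = (52, 167, 126.5), Outcrop 11→Outcrop 13 = (-19, 163, 120.4).
Normal n = (Outcrop 11→Outcrop 12) × (Outcrop 11→Outcrop 13) = (-512.7, -8664.3, 11649).
So ∂z/∂x = −n_x/n_z = 0.04401 and ∂z/∂y = −n_y/n_z = 0.74378.
Intercept c from Outcrop 11: 2882.2 − 0.70 − 85.53 = 2795.96.
At (1, -31): z_contact = 0.04 − 23.06 + 2795.96 = 2772.95 ft.
Depth below ground = 2865.7 − 2772.95 = 92.8 ft.

92.8 ft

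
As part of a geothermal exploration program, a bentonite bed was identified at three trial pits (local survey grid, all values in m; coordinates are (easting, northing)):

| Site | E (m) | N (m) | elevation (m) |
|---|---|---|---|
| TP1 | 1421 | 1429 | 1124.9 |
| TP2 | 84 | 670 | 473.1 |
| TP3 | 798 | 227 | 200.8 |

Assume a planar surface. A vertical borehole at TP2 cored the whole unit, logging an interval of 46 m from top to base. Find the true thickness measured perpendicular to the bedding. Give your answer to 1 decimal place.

Two edge vectors: TP1→TP2 = (-1337, -759, -651.8), TP1→TP3 = (-623, -1202, -924.1).
Normal n = (TP1→TP2) × (TP1→TP3) = (-82071.7, -829450.3, 1134217).
So ∂z/∂E = −n_x/n_z = 0.07236 and ∂z/∂N = −n_y/n_z = 0.73130.
|∇z| = √(a²+b²) = 0.73487, so dip δ = arctan(0.73487) = 36.31°.
True thickness = vertical thickness × cos δ = 46 × cos 36.31° = 37.1 m.

37.1 m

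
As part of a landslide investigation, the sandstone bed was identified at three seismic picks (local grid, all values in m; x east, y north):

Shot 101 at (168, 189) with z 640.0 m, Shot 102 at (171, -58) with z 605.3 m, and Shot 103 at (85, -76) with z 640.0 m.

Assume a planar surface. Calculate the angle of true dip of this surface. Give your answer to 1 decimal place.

Let the plane be z = a·x + b·y + c.
Shot 102−Shot 101: 3a − 247b = −34.7;  Shot 103−Shot 101: −83a − 265b = 0.
Solving gives a = −0.43179, b = 0.13524.
Gradient magnitude |∇z| = √(a² + b²) = √(0.18645 + 0.01829) = 0.45248.
True dip = arctan(0.45248) = 24.3°, dipping toward ESE (azimuth ≈ 107°).

24.3°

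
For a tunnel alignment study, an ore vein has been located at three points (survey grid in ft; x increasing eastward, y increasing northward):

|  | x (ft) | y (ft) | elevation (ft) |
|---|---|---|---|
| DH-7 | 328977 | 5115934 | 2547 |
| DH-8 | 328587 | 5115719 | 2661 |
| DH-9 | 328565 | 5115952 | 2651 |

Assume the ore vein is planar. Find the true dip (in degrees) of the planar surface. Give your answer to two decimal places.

14.79°

Two edge vectors: DH-7→DH-8 = (-390, -215, 114), DH-7→DH-9 = (-412, 18, 104).
Normal n = (DH-7→DH-8) × (DH-7→DH-9) = (-24412, -6408, -95600).
So ∂z/∂x = −n_x/n_z = −0.25536 and ∂z/∂y = −n_y/n_z = −0.06703.
Gradient magnitude |∇z| = √(a² + b²) = √(0.06521 + 0.00449) = 0.26401.
True dip = arctan(0.26401) = 14.79°, dipping toward ENE (azimuth ≈ 075°).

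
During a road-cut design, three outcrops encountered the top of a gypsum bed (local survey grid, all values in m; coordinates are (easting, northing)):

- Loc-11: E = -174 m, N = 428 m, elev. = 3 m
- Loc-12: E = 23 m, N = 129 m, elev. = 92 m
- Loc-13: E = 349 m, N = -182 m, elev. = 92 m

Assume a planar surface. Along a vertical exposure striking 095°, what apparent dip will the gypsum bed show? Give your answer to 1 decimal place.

Two edge vectors: Loc-11→Loc-12 = (197, -299, 89), Loc-11→Loc-13 = (523, -610, 89).
Normal n = (Loc-11→Loc-12) × (Loc-11→Loc-13) = (27679, 29014, 36207).
So ∂z/∂E = −n_x/n_z = −0.76447 and ∂z/∂N = −n_y/n_z = −0.80134.
Unit vector along 095° is (sin 95°, cos 95°) = (0.9962, -0.0872).
Slope in that direction = a·(0.9962) + b·(-0.0872) = −0.69172.
Apparent dip = arctan|0.69172| = 34.7° (true dip is 47.9°, so apparent ≤ true as expected).

34.7°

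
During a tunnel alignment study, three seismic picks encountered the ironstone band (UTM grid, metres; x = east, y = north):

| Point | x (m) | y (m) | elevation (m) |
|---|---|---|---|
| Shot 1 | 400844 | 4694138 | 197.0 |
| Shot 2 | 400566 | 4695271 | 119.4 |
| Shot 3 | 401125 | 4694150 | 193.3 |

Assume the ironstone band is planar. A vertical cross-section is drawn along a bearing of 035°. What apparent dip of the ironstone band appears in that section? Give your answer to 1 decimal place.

3.7°

Two edge vectors: Shot 1→Shot 2 = (-278, 1133, -77.6), Shot 1→Shot 3 = (281, 12, -3.7).
Normal n = (Shot 1→Shot 2) × (Shot 1→Shot 3) = (-3260.9, -22834.2, -321709).
So ∂z/∂x = −n_x/n_z = −0.01014 and ∂z/∂y = −n_y/n_z = −0.07098.
Unit vector along 035° is (sin 35°, cos 35°) = (0.5736, 0.8192).
Slope in that direction = a·(0.5736) + b·(0.8192) = −0.06396.
Apparent dip = arctan|0.06396| = 3.7° (true dip is 4.1°, so apparent ≤ true as expected).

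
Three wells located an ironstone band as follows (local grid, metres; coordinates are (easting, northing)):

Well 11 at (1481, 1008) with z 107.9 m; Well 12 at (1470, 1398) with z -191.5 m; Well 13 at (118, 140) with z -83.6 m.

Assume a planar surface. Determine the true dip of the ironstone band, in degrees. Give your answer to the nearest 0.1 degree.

44.2°

Two edge vectors: Well 11→Well 12 = (-11, 390, -299.4), Well 11→Well 13 = (-1363, -868, -191.5).
Normal n = (Well 11→Well 12) × (Well 11→Well 13) = (-334564.2, 405975.7, 541118).
So ∂z/∂E = −n_x/n_z = 0.61828 and ∂z/∂N = −n_y/n_z = −0.75025.
Gradient magnitude |∇z| = √(a² + b²) = √(0.38227 + 0.56288) = 0.97219.
True dip = arctan(0.97219) = 44.2°, dipping toward NW (azimuth ≈ 321°).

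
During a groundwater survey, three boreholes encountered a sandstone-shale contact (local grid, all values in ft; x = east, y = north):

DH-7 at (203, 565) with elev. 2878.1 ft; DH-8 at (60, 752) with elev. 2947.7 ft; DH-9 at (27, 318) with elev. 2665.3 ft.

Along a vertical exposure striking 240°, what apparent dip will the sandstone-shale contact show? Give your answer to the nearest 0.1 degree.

Two edge vectors: DH-7→DH-8 = (-143, 187, 69.6), DH-7→DH-9 = (-176, -247, -212.8).
Normal n = (DH-7→DH-8) × (DH-7→DH-9) = (-22602.4, -42680, 68233).
So ∂z/∂x = −n_x/n_z = 0.33125 and ∂z/∂y = −n_y/n_z = 0.62550.
Unit vector along 240° is (sin 240°, cos 240°) = (-0.8660, -0.5000).
Slope in that direction = a·(-0.8660) + b·(-0.5000) = −0.59963.
Apparent dip = arctan|0.59963| = 30.9° (true dip is 35.3°, so apparent ≤ true as expected).

30.9°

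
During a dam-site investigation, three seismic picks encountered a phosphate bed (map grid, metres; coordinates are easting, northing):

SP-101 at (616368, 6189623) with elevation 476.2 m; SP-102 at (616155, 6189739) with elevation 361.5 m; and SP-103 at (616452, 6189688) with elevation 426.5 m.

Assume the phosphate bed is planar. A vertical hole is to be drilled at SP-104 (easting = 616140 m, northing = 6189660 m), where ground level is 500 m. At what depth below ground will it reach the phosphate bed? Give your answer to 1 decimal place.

71.9 m

Two edge vectors: SP-101→SP-102 = (-213, 116, -114.7), SP-101→SP-103 = (84, 65, -49.7).
Normal n = (SP-101→SP-102) × (SP-101→SP-103) = (1690.3, -20220.9, -23589).
So ∂z/∂easting = −n_x/n_z = 0.071656280 and ∂z/∂northing = −n_y/n_z = −0.857217347.
Intercept c from SP-101: 476.2 − 44166.64 + 5305852.21 = 5262161.77.
At (616140, 6189660): z_contact = 44150.30 − 5305883.92 + 5262161.77 = 428.15 m.
Depth below ground = 500 − 428.15 = 71.9 m.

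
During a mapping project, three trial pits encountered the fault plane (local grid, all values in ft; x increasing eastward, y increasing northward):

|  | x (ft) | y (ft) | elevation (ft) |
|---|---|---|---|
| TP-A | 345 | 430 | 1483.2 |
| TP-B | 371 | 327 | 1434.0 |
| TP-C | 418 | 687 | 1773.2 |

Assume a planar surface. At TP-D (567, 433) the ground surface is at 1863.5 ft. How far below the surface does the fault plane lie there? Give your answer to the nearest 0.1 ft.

Two edge vectors: TP-A→TP-B = (26, -103, -49.2), TP-A→TP-C = (73, 257, 290).
Normal n = (TP-A→TP-B) × (TP-A→TP-C) = (-17225.6, -11131.6, 14201).
So ∂z/∂x = −n_x/n_z = 1.21299 and ∂z/∂y = −n_y/n_z = 0.78386.
Intercept c from TP-A: 1483.2 − 418.48 − 337.06 = 727.66.
At (567, 433): z_contact = 687.76 + 339.41 + 727.66 = 1754.83 ft.
Depth below ground = 1863.5 − 1754.83 = 108.7 ft.

108.7 ft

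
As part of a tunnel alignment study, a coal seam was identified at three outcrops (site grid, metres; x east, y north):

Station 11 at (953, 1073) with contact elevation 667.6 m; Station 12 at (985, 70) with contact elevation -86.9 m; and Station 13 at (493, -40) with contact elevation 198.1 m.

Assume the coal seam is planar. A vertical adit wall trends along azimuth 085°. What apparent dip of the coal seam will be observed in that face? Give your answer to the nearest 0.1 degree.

Two edge vectors: Station 11→Station 12 = (32, -1003, -754.5), Station 11→Station 13 = (-460, -1113, -469.5).
Normal n = (Station 11→Station 12) × (Station 11→Station 13) = (-368850, 362094, -496996).
So ∂z/∂x = −n_x/n_z = −0.74216 and ∂z/∂y = −n_y/n_z = 0.72857.
Unit vector along 085° is (sin 85°, cos 85°) = (0.9962, 0.0872).
Slope in that direction = a·(0.9962) + b·(0.0872) = −0.67584.
Apparent dip = arctan|0.67584| = 34.1° (true dip is 46.1°, so apparent ≤ true as expected).

34.1°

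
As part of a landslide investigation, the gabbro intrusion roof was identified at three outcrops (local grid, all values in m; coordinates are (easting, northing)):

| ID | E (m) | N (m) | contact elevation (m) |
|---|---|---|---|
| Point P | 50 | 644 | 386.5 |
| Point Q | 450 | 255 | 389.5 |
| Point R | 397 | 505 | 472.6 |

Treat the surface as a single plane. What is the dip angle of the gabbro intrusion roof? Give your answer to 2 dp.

30.63°

Two edge vectors: Point P→Point Q = (400, -389, 3), Point P→Point R = (347, -139, 86.1).
Normal n = (Point P→Point Q) × (Point P→Point R) = (-33075.9, -33399, 79383).
So ∂z/∂E = −n_x/n_z = 0.41666 and ∂z/∂N = −n_y/n_z = 0.42073.
Gradient magnitude |∇z| = √(a² + b²) = √(0.17361 + 0.17702) = 0.59213.
True dip = arctan(0.59213) = 30.63°, dipping toward SW (azimuth ≈ 225°).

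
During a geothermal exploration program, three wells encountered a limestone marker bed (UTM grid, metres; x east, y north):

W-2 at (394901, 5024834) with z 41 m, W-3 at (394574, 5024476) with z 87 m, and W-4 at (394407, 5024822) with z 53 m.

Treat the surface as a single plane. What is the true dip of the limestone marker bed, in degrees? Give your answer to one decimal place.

Let the plane be z = a·x + b·y + c.
W-3−W-2: −327a − 358b = 46;  W-4−W-2: −494a − 12b = 12.
Solving gives a = −0.02165, b = −0.10872.
Gradient magnitude |∇z| = √(a² + b²) = √(0.00047 + 0.01182) = 0.11085.
True dip = arctan(0.11085) = 6.3°, dipping toward NNE (azimuth ≈ 011°).

6.3°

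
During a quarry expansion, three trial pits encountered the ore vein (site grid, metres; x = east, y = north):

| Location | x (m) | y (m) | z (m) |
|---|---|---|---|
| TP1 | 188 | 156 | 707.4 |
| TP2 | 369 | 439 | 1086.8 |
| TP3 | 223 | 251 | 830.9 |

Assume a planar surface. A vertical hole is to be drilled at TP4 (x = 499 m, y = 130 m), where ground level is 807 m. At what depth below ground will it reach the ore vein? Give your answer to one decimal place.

Let the plane be z = a·x + b·y + c.
TP2−TP1: 181a + 283b = 379.4;  TP3−TP1: 35a + 95b = 123.5.
Solving gives a = 0.14986, b = 1.24479.
Then c = 707.4 − a·188 − b·156 = 485.04.
At (499, 130): z_contact = 74.78 + 161.82 + 485.04 = 721.64 m.
Depth below ground = 807 − 721.64 = 85.4 m.

85.4 m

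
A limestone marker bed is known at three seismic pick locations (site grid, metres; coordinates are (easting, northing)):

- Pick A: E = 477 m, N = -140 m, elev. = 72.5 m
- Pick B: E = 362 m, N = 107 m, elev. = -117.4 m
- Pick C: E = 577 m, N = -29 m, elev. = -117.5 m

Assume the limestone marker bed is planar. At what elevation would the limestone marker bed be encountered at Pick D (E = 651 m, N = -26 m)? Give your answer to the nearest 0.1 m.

-171.8 m

Two edge vectors: Pick A→Pick B = (-115, 247, -189.9), Pick A→Pick C = (100, 111, -190).
Normal n = (Pick A→Pick B) × (Pick A→Pick C) = (-25851.1, -40840, -37465).
So ∂z/∂E = −n_x/n_z = −0.69001 and ∂z/∂N = −n_y/n_z = −1.09008.
Intercept c from Pick A: 72.5 + 329.13 − 152.61 = 249.02.
At (651, -26): z = −449.2 + 28.3 + 249.02 = -171.8 m.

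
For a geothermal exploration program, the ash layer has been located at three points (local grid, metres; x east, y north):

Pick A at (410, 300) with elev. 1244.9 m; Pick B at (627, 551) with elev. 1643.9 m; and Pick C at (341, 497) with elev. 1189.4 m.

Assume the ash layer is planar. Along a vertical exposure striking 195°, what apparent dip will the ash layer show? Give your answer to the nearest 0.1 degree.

Two edge vectors: Pick A→Pick B = (217, 251, 399), Pick A→Pick C = (-69, 197, -55.5).
Normal n = (Pick A→Pick B) × (Pick A→Pick C) = (-92533.5, -15487.5, 60068).
So ∂z/∂x = −n_x/n_z = 1.54048 and ∂z/∂y = −n_y/n_z = 0.25783.
Unit vector along 195° is (sin 195°, cos 195°) = (-0.2588, -0.9659).
Slope in that direction = a·(-0.2588) + b·(-0.9659) = −0.64775.
Apparent dip = arctan|0.64775| = 32.9° (true dip is 57.4°, so apparent ≤ true as expected).

32.9°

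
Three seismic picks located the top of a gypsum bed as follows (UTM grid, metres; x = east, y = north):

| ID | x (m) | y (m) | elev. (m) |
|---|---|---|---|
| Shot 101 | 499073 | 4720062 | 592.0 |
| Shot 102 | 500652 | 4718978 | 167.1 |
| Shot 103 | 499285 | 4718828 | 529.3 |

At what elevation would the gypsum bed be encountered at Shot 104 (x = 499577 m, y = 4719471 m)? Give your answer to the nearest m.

Two edge vectors: Shot 101→Shot 102 = (1579, -1084, -424.9), Shot 101→Shot 103 = (212, -1234, -62.7).
Normal n = (Shot 101→Shot 102) × (Shot 101→Shot 103) = (-456359.8, 8924.5, -1718678).
So ∂z/∂x = −n_x/n_z = −0.26552955 and ∂z/∂y = −n_y/n_z = 0.00519265.
Intercept c from Shot 101: 592 + 132518.63 − 24509.65 = 108600.98.
At (499577, 4719471): z = −132652.5 + 24506.6 + 108600.98 = 455.1 m.

455 m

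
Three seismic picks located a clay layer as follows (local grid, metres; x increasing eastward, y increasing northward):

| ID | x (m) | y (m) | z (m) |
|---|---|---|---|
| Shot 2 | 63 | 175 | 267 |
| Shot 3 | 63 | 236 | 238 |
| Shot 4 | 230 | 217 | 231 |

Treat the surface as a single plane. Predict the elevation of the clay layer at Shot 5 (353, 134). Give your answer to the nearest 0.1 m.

258.7 m

Two edge vectors: Shot 2→Shot 3 = (0, 61, -29), Shot 2→Shot 4 = (167, 42, -36).
Normal n = (Shot 2→Shot 3) × (Shot 2→Shot 4) = (-978, -4843, -10187).
So ∂z/∂x = −n_x/n_z = −0.09600 and ∂z/∂y = −n_y/n_z = −0.47541.
Intercept c from Shot 2: 267 + 6.05 + 83.20 = 356.25.
At (353, 134): z = −33.9 − 63.7 + 356.25 = 258.7 m.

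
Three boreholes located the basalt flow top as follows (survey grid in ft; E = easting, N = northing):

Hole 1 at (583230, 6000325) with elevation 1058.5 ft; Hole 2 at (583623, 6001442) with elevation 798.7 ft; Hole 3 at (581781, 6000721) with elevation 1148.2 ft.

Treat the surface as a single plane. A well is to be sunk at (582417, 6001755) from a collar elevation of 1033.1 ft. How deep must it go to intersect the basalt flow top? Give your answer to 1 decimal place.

Two edge vectors: Hole 1→Hole 2 = (393, 1117, -259.8), Hole 1→Hole 3 = (-1449, 396, 89.7).
Normal n = (Hole 1→Hole 2) × (Hole 1→Hole 3) = (203075.7, 341198.1, 1774161).
So ∂z/∂E = −n_x/n_z = −0.114462949 and ∂z/∂N = −n_y/n_z = −0.192315184.
Intercept c from Hole 1: 1058.5 + 66758.23 + 1153953.61 = 1221770.33.
At (582417, 6001755): z_contact = −66665.17 − 1154228.62 + 1221770.33 = 876.55 ft.
Depth below ground = 1033.1 − 876.55 = 156.6 ft.

156.6 ft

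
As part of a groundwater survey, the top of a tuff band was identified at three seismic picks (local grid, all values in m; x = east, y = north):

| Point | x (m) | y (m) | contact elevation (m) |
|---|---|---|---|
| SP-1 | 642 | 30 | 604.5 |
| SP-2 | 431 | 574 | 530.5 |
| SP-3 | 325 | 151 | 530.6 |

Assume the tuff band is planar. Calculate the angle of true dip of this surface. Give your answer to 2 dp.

Let the plane be z = a·x + b·y + c.
SP-2−SP-1: −211a + 544b = −74;  SP-3−SP-1: −317a + 121b = −73.9.
Solving gives a = 0.21269, b = −0.05353.
Gradient magnitude |∇z| = √(a² + b²) = √(0.04524 + 0.00287) = 0.21932.
True dip = arctan(0.21932) = 12.37°, dipping toward WNW (azimuth ≈ 284°).

12.37°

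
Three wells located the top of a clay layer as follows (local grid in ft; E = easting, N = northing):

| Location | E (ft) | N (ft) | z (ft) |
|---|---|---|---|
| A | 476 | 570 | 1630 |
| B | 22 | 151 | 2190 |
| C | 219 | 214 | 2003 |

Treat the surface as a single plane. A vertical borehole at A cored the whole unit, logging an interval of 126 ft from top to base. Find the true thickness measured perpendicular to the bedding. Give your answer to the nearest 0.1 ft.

92.4 ft

Let the plane be z = a·E + b·N + c.
B−A: −454a − 419b = 560;  C−A: −257a − 356b = 373.
Solving gives a = −0.79852, b = −0.47129.
|∇z| = √(a²+b²) = 0.92723, so dip δ = arctan(0.92723) = 42.84°.
True thickness = vertical thickness × cos δ = 126 × cos 42.84° = 92.4 ft.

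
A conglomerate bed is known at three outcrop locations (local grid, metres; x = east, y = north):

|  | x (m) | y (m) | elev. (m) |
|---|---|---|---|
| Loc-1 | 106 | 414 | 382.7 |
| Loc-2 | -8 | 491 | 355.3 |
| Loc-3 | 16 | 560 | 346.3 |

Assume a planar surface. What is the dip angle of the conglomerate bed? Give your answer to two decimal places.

Two edge vectors: Loc-1→Loc-2 = (-114, 77, -27.4), Loc-1→Loc-3 = (-90, 146, -36.4).
Normal n = (Loc-1→Loc-2) × (Loc-1→Loc-3) = (1197.6, -1683.6, -9714).
So ∂z/∂x = −n_x/n_z = 0.12329 and ∂z/∂y = −n_y/n_z = −0.17332.
Gradient magnitude |∇z| = √(a² + b²) = √(0.01520 + 0.03004) = 0.21269.
True dip = arctan(0.21269) = 12.01°, dipping toward NW (azimuth ≈ 325°).

12.01°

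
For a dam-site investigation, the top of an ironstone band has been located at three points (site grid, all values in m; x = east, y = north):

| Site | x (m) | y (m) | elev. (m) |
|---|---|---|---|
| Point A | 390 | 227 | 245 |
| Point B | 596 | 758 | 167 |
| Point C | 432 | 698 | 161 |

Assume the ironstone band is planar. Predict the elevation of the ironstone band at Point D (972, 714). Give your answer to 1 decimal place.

Let the plane be z = a·x + b·y + c.
Point B−Point A: 206a + 531b = −78;  Point C−Point A: 42a + 471b = −84.
Solving gives a = 0.10527, b = −0.18773.
Then c = 245 − a·390 − b·227 = 246.56.
At (972, 714): z = 102.3 − 134.0 + 246.56 = 214.8 m.

214.8 m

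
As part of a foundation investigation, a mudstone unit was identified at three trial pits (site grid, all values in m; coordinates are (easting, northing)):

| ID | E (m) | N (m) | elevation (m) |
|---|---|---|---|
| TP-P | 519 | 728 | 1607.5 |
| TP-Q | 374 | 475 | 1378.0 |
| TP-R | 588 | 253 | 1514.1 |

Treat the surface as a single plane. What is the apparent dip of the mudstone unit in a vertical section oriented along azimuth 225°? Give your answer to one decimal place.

43.2°

Let the plane be z = a·E + b·N + c.
TP-Q−TP-P: −145a − 253b = −229.5;  TP-R−TP-P: 69a − 475b = −93.4.
Solving gives a = 0.98900, b = 0.34030.
Unit vector along 225° is (sin 225°, cos 225°) = (-0.7071, -0.7071).
Slope in that direction = a·(-0.7071) + b·(-0.7071) = −0.93995.
Apparent dip = arctan|0.93995| = 43.2° (true dip is 46.3°, so apparent ≤ true as expected).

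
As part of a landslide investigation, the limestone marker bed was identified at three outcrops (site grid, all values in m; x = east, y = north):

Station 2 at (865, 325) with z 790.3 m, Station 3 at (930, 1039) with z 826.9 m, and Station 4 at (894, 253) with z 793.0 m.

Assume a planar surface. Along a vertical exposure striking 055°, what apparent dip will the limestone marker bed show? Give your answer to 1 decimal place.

Let the plane be z = a·x + b·y + c.
Station 3−Station 2: 65a + 714b = 36.6;  Station 4−Station 2: 29a − 72b = 2.7.
Solving gives a = 0.17974, b = 0.03490.
Unit vector along 055° is (sin 55°, cos 55°) = (0.8192, 0.5736).
Slope in that direction = a·(0.8192) + b·(0.5736) = 0.16725.
Apparent dip = arctan|0.16725| = 9.5° (true dip is 10.4°, so apparent ≤ true as expected).

9.5°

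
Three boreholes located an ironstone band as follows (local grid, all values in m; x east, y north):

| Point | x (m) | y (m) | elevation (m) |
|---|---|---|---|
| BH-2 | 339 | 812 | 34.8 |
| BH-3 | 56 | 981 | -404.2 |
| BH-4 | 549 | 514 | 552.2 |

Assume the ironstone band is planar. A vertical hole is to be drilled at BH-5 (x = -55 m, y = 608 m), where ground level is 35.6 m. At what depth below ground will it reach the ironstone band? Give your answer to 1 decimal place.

Let the plane be z = a·x + b·y + c.
BH-3−BH-2: −283a + 169b = −439;  BH-4−BH-2: 210a − 298b = 517.4.
Solving gives a = 0.88816, b = −1.11036.
Then c = 34.8 − a·339 − b·812 = 635.32.
At (-55, 608): z_contact = −48.85 − 675.10 + 635.32 = -88.62 m.
Depth below ground = 35.6 − (-88.62) = 124.2 m.

124.2 m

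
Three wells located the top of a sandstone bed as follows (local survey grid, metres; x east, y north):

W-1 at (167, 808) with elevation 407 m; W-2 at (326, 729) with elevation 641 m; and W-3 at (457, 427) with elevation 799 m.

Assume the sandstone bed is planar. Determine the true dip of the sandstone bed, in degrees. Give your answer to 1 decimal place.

57.2°

Two edge vectors: W-1→W-2 = (159, -79, 234), W-1→W-3 = (290, -381, 392).
Normal n = (W-1→W-2) × (W-1→W-3) = (58186, 5532, -37669).
So ∂z/∂x = −n_x/n_z = 1.54467 and ∂z/∂y = −n_y/n_z = 0.14686.
Gradient magnitude |∇z| = √(a² + b²) = √(2.38599 + 0.02157) = 1.55163.
True dip = arctan(1.55163) = 57.2°, dipping toward W (azimuth ≈ 265°).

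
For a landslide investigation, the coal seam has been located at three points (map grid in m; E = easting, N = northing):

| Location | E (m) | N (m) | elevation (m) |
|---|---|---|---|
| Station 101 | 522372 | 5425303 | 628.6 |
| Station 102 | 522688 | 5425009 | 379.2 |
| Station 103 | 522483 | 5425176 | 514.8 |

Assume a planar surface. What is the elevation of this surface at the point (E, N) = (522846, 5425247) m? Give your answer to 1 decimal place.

679.5 m

Two edge vectors: Station 101→Station 102 = (316, -294, -249.4), Station 101→Station 103 = (111, -127, -113.8).
Normal n = (Station 101→Station 102) × (Station 101→Station 103) = (1783.4, 8277.4, -7498).
So ∂z/∂E = −n_x/n_z = 0.237850093 and ∂z/∂N = −n_y/n_z = 1.103947719.
Intercept c from Station 101: 628.6 − 124246.23 − 5989250.87 = −6112868.50.
At (522846, 5425247): z = 124359.0 + 5989189.1 − 6112868.50 = 679.5 m.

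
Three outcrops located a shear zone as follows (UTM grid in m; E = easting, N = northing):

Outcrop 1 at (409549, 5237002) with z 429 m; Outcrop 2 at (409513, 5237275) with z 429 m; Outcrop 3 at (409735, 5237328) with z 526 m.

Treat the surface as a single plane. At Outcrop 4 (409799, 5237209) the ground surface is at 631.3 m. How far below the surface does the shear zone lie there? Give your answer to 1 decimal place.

84.8 m

Two edge vectors: Outcrop 1→Outcrop 2 = (-36, 273, 0), Outcrop 1→Outcrop 3 = (186, 326, 97).
Normal n = (Outcrop 1→Outcrop 2) × (Outcrop 1→Outcrop 3) = (26481, 3492, -62514).
So ∂z/∂E = −n_x/n_z = 0.423601113 and ∂z/∂N = −n_y/n_z = 0.055859487.
Intercept c from Outcrop 1: 429 − 173485.41 − 292536.25 = −465592.66.
At (409799, 5237209): z_contact = 173591.31 + 292547.81 − 465592.66 = 546.46 m.
Depth below ground = 631.3 − 546.46 = 84.8 m.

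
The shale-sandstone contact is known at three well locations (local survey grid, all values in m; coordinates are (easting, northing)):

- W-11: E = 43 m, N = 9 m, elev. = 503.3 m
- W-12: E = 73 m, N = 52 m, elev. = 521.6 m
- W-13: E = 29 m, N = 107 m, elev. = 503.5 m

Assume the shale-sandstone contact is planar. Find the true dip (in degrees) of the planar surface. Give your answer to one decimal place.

Let the plane be z = a·E + b·N + c.
W-12−W-11: 30a + 43b = 18.3;  W-13−W-11: −14a + 98b = 0.2.
Solving gives a = 0.50390, b = 0.07403.
Gradient magnitude |∇z| = √(a² + b²) = √(0.25391 + 0.00548) = 0.50930.
True dip = arctan(0.50930) = 27.0°, dipping toward W (azimuth ≈ 262°).

27.0°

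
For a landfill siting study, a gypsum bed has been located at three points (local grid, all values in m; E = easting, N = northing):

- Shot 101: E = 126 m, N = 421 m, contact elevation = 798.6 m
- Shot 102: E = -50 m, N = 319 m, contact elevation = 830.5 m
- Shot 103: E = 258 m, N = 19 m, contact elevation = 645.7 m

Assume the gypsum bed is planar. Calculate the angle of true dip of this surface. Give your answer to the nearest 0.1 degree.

Two edge vectors: Shot 101→Shot 102 = (-176, -102, 31.9), Shot 101→Shot 103 = (132, -402, -152.9).
Normal n = (Shot 101→Shot 102) × (Shot 101→Shot 103) = (28419.6, -22699.6, 84216).
So ∂z/∂E = −n_x/n_z = −0.33746 and ∂z/∂N = −n_y/n_z = 0.26954.
Gradient magnitude |∇z| = √(a² + b²) = √(0.11388 + 0.07265) = 0.43189.
True dip = arctan(0.43189) = 23.4°, dipping toward SE (azimuth ≈ 129°).

23.4°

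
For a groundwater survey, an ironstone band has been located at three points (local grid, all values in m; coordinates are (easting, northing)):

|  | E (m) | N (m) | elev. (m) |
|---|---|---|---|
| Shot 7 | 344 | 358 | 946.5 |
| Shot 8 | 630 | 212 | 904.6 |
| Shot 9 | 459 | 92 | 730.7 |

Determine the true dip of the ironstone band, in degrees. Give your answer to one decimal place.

Two edge vectors: Shot 7→Shot 8 = (286, -146, -41.9), Shot 7→Shot 9 = (115, -266, -215.8).
Normal n = (Shot 7→Shot 8) × (Shot 7→Shot 9) = (20361.4, 56900.3, -59286).
So ∂z/∂E = −n_x/n_z = 0.34344 and ∂z/∂N = −n_y/n_z = 0.95976.
Gradient magnitude |∇z| = √(a² + b²) = √(0.11795 + 0.92114) = 1.01936.
True dip = arctan(1.01936) = 45.5°, dipping toward SSW (azimuth ≈ 200°).

45.5°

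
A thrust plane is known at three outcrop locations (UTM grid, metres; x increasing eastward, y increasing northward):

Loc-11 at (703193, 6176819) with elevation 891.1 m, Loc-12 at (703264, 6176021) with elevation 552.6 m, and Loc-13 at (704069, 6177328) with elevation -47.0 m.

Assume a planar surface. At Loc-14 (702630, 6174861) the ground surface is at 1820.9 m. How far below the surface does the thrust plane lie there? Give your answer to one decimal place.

Two edge vectors: Loc-11→Loc-12 = (71, -798, -338.5), Loc-11→Loc-13 = (876, 509, -938.1).
Normal n = (Loc-11→Loc-12) × (Loc-11→Loc-13) = (920900.3, -229920.9, 735187).
So ∂z/∂x = −n_x/n_z = −1.252606888 and ∂z/∂y = −n_y/n_z = 0.312737984.
Intercept c from Loc-11: 891.1 + 880824.40 − 1931725.92 = −1050010.42.
At (702630, 6174861): z_contact = −880119.18 + 1931113.58 − 1050010.42 = 983.98 m.
Depth below ground = 1820.9 − 983.98 = 836.9 m.

836.9 m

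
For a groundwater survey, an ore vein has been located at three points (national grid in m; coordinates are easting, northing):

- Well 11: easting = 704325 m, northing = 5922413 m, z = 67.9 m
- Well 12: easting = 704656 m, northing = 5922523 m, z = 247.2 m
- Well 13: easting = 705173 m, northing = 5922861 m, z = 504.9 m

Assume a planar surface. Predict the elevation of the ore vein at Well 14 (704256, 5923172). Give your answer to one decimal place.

Let the plane be z = a·easting + b·northing + c.
Well 12−Well 11: 331a + 110b = 179.3;  Well 13−Well 11: 848a + 448b = 437.
Solving gives a = 0.586394706, b = −0.134514980.
Then c = 67.9 − a·704325 − b·5922413 = 383708.71.
At (704256, 5923172): z = 412972.0 − 796755.4 + 383708.71 = -74.7 m.

-74.7 m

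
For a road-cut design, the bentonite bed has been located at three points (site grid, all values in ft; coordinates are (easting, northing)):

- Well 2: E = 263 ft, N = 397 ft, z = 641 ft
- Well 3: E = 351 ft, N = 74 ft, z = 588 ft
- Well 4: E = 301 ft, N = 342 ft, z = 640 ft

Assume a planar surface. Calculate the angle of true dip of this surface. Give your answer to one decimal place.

Two edge vectors: Well 2→Well 3 = (88, -323, -53), Well 2→Well 4 = (38, -55, -1).
Normal n = (Well 2→Well 3) × (Well 2→Well 4) = (-2592, -1926, 7434).
So ∂z/∂E = −n_x/n_z = 0.34867 and ∂z/∂N = −n_y/n_z = 0.25908.
Gradient magnitude |∇z| = √(a² + b²) = √(0.12157 + 0.06712) = 0.43439.
True dip = arctan(0.43439) = 23.5°, dipping toward SW (azimuth ≈ 233°).

23.5°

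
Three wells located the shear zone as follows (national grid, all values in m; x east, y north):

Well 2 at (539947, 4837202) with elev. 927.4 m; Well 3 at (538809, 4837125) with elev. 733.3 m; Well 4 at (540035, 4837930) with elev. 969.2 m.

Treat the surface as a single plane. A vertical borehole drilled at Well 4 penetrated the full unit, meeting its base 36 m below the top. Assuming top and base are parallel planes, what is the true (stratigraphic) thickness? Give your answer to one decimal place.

Two edge vectors: Well 2→Well 3 = (-1138, -77, -194.1), Well 2→Well 4 = (88, 728, 41.8).
Normal n = (Well 2→Well 3) × (Well 2→Well 4) = (138086.2, 30487.6, -821688).
So ∂z/∂x = −n_x/n_z = 0.16805 and ∂z/∂y = −n_y/n_z = 0.03710.
|∇z| = √(a²+b²) = 0.17210, so dip δ = arctan(0.17210) = 9.76°.
True thickness = vertical thickness × cos δ = 36 × cos 9.76° = 35.5 m.

35.5 m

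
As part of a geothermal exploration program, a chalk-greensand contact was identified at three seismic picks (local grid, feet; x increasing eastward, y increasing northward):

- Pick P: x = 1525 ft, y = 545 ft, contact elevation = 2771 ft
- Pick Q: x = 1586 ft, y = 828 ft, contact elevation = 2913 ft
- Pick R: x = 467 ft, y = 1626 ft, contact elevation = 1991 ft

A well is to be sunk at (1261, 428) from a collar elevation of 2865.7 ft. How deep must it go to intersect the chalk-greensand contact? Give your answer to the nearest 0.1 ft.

Two edge vectors: Pick P→Pick Q = (61, 283, 142), Pick P→Pick R = (-1058, 1081, -780).
Normal n = (Pick P→Pick Q) × (Pick P→Pick R) = (-374242, -102656, 365355).
So ∂z/∂x = −n_x/n_z = 1.024324 and ∂z/∂y = −n_y/n_z = 0.280976.
Intercept c from Pick P: 2771 − 1562.09 − 153.13 = 1055.77.
At (1261, 428): z_contact = 1291.67 + 120.26 + 1055.77 = 2467.70 ft.
Depth below ground = 2865.7 − 2467.70 = 398.0 ft.

398.0 ft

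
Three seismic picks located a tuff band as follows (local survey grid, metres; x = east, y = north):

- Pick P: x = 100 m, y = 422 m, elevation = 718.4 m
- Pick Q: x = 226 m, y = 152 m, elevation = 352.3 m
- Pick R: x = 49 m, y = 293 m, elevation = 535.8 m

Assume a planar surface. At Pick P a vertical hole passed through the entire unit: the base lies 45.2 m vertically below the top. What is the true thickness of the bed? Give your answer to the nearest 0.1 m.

Let the plane be z = a·x + b·y + c.
Pick Q−Pick P: 126a − 270b = −366.1;  Pick R−Pick P: −51a − 129b = −182.6.
Solving gives a = 0.06911, b = 1.38818.
|∇z| = √(a²+b²) = 1.38990, so dip δ = arctan(1.38990) = 54.27°.
True thickness = vertical thickness × cos δ = 45.2 × cos 54.27° = 26.4 m.

26.4 m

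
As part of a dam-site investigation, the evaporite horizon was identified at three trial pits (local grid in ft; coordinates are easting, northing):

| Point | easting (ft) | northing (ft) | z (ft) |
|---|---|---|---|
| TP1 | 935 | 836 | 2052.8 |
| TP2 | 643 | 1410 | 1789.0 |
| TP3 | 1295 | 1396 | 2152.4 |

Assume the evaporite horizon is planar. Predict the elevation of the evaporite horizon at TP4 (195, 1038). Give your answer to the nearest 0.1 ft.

Let the plane be z = a·easting + b·northing + c.
TP2−TP1: −292a + 574b = −263.8;  TP3−TP1: 360a + 560b = 99.6.
Solving gives a = 0.553540, b = −0.177990.
Then c = 2052.8 − a·935 − b·836 = 1684.04.
At (195, 1038): z = 107.9 − 184.8 + 1684.04 = 1607.2 ft.

1607.2 ft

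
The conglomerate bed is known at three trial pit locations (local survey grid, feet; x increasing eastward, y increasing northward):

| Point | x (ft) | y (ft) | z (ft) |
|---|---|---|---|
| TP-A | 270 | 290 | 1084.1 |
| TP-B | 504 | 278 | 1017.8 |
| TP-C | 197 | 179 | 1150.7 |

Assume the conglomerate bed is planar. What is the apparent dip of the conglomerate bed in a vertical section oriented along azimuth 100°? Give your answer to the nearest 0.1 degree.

12.9°

Two edge vectors: TP-A→TP-B = (234, -12, -66.3), TP-A→TP-C = (-73, -111, 66.6).
Normal n = (TP-A→TP-B) × (TP-A→TP-C) = (-8158.5, -10744.5, -26850).
So ∂z/∂x = −n_x/n_z = −0.30385 and ∂z/∂y = −n_y/n_z = −0.40017.
Unit vector along 100° is (sin 100°, cos 100°) = (0.9848, -0.1736).
Slope in that direction = a·(0.9848) + b·(-0.1736) = −0.22975.
Apparent dip = arctan|0.22975| = 12.9° (true dip is 26.7°, so apparent ≤ true as expected).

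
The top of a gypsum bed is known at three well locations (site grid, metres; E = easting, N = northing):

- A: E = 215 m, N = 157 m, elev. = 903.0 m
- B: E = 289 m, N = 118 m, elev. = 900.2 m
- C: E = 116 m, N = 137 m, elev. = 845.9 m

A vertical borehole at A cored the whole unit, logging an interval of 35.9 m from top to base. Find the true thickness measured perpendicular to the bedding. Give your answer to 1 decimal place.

26.2 m

Two edge vectors: A→B = (74, -39, -2.8), A→C = (-99, -20, -57.1).
Normal n = (A→B) × (A→C) = (2170.9, 4502.6, -5341).
So ∂z/∂E = −n_x/n_z = 0.40646 and ∂z/∂N = −n_y/n_z = 0.84303.
|∇z| = √(a²+b²) = 0.93590, so dip δ = arctan(0.93590) = 43.10°.
True thickness = vertical thickness × cos δ = 35.9 × cos 43.10° = 26.2 m.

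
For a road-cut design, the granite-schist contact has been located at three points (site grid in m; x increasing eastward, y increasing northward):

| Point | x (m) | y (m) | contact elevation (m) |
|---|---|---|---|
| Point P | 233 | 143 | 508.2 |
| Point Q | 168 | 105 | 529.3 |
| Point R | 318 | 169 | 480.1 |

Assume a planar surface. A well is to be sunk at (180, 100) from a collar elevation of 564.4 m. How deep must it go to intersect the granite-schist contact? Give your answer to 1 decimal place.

39.3 m

Two edge vectors: Point P→Point Q = (-65, -38, 21.1), Point P→Point R = (85, 26, -28.1).
Normal n = (Point P→Point Q) × (Point P→Point R) = (519.2, -33, 1540).
So ∂z/∂x = −n_x/n_z = −0.33714 and ∂z/∂y = −n_y/n_z = 0.02143.
Intercept c from Point P: 508.2 + 78.55 − 3.06 = 583.69.
At (180, 100): z_contact = −60.69 + 2.14 + 583.69 = 525.15 m.
Depth below ground = 564.4 − 525.15 = 39.3 m.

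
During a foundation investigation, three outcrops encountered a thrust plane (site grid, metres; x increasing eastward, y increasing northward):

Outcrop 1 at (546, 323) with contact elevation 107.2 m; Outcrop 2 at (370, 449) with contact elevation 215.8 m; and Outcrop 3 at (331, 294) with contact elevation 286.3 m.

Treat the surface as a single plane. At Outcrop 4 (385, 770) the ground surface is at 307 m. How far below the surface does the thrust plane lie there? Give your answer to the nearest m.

185 m

Two edge vectors: Outcrop 1→Outcrop 2 = (-176, 126, 108.6), Outcrop 1→Outcrop 3 = (-215, -29, 179.1).
Normal n = (Outcrop 1→Outcrop 2) × (Outcrop 1→Outcrop 3) = (25716, 8172.6, 32194).
So ∂z/∂x = −n_x/n_z = −0.79878 and ∂z/∂y = −n_y/n_z = −0.25385.
Intercept c from Outcrop 1: 107.2 + 436.14 + 82.00 = 625.33.
At (385, 770): z_contact = −307.5 − 195.5 + 625.33 = 122.3 m.
Depth below ground = 307 − 122.3 = 185 m.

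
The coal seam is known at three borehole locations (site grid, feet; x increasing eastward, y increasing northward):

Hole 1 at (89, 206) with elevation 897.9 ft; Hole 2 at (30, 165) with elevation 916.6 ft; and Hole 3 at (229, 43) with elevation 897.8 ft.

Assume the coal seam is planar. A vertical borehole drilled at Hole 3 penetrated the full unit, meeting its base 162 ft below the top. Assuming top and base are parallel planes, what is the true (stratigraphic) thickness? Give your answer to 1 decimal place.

156.7 ft

Two edge vectors: Hole 1→Hole 2 = (-59, -41, 18.7), Hole 1→Hole 3 = (140, -163, -0.1).
Normal n = (Hole 1→Hole 2) × (Hole 1→Hole 3) = (3052.2, 2612.1, 15357).
So ∂z/∂x = −n_x/n_z = −0.19875 and ∂z/∂y = −n_y/n_z = −0.17009.
|∇z| = √(a²+b²) = 0.26160, so dip δ = arctan(0.26160) = 14.66°.
True thickness = vertical thickness × cos δ = 162 × cos 14.66° = 156.7 ft.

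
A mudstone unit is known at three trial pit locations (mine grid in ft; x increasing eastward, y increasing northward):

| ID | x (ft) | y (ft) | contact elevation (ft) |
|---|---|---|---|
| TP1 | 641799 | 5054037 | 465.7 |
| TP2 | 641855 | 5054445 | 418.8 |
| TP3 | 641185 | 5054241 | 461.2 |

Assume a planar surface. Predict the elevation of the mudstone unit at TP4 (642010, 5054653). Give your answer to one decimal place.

391.2 ft

Two edge vectors: TP1→TP2 = (56, 408, -46.9), TP1→TP3 = (-614, 204, -4.5).
Normal n = (TP1→TP2) × (TP1→TP3) = (7731.6, 29048.6, 261936).
So ∂z/∂x = −n_x/n_z = −0.029517134 and ∂z/∂y = −n_y/n_z = −0.110899609.
Intercept c from TP1: 465.7 + 18944.07 + 560490.73 = 579900.49.
At (642010, 5054653): z = −18950.3 − 560559.0 + 579900.49 = 391.2 ft.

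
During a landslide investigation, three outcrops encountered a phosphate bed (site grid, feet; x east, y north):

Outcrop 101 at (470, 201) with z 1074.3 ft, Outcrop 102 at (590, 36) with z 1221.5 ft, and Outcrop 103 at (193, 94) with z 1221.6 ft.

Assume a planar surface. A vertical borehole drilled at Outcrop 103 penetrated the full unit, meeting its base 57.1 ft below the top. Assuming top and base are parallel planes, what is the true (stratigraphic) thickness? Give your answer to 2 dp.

Two edge vectors: Outcrop 101→Outcrop 102 = (120, -165, 147.2), Outcrop 101→Outcrop 103 = (-277, -107, 147.3).
Normal n = (Outcrop 101→Outcrop 102) × (Outcrop 101→Outcrop 103) = (-8554.1, -58450.4, -58545).
So ∂z/∂x = −n_x/n_z = −0.14611 and ∂z/∂y = −n_y/n_z = −0.99838.
|∇z| = √(a²+b²) = 1.00902, so dip δ = arctan(1.00902) = 45.26°.
True thickness = vertical thickness × cos δ = 57.1 × cos 45.26° = 40.19 ft.

40.19 ft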